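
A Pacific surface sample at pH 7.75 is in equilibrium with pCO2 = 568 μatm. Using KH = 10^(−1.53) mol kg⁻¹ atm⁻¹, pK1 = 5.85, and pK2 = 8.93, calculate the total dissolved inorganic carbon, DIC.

[CO2*] = KH · pCO2 = 10^(−1.53) × 568×10^-6 = 1.676×10^-5 mol/kg
α₀ = 1/(1 + K1/[H⁺] + K1K2/[H⁺]²) = 1/(1 + 10^+1.90 + 10^+0.72) = 0.01167
DIC = [CO2*]/α₀ = 1.676×10^-5 / 0.01167 = 1.44 mmol/kg

DIC = 1.44 mmol/kg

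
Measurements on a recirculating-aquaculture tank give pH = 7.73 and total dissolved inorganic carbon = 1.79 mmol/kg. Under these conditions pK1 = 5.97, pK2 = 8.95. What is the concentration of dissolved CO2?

[CO2*] = 0.0289 mmol/kg

α₀ = 1 / (1 + K1/[H⁺] + K1K2/[H⁺]²) = 1 / (1 + 10^+1.76 + 10^+0.54)
   = 1 / (1 + 57.544 + 3.4674) = 1/62.011 = 0.01613
[CO2*] = α₀ × DIC = 0.01613 × 1.79 = 0.0289 mmol/kg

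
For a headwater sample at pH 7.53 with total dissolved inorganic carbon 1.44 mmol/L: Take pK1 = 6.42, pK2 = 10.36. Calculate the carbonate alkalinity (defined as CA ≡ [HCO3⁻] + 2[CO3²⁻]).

CA = [HCO3⁻] + 2[CO3²⁻] = (α₁ + 2α₂)·DIC
At pH 7.53: [H⁺]/K1 = 10^-1.11 = 0.077625, K2/[H⁺] = 10^-2.83 = 0.0014791
α₁ = 1/(1 + 0.077625 + 0.0014791) = 1/1.0791 = 0.9267; α₂ = α₁·K2/[H⁺] = 0.001371
α₁ + 2α₂ = 0.9294
CA = 0.9294 × 1.44 = 1.34 mmol/L

CA = 1.34 mmol/L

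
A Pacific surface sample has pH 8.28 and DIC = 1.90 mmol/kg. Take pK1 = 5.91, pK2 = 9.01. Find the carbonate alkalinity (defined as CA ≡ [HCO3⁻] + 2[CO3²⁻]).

CA = 2.19 mmol/kg

CA = [HCO3⁻] + 2[CO3²⁻] = (α₁ + 2α₂)·DIC
At pH 8.28: [H⁺]/K1 = 10^-2.37 = 0.0042658, K2/[H⁺] = 10^-0.73 = 0.18621
α₁ = 1/(1 + 0.0042658 + 0.18621) = 1/1.1905 = 0.8400; α₂ = α₁·K2/[H⁺] = 0.1564
α₁ + 2α₂ = 1.1528
CA = 1.1528 × 1.90 = 2.19 mmol/kg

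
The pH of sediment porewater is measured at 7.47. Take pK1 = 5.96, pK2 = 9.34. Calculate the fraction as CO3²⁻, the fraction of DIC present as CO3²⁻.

α₂ = 1 / (1 + [H⁺]/K2 + [H⁺]²/(K1K2)) = 1 / (1 + 10^+1.87 + 10^+0.36)
   = 1 / (1 + 74.131 + 2.2909) = 1/77.422 = 0.01292

α₂ = 0.0129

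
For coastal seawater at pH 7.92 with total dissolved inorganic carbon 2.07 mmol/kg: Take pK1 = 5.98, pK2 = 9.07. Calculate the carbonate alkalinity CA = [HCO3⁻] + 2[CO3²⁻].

CA = 2.18 mmol/kg

CA = [HCO3⁻] + 2[CO3²⁻] = (α₁ + 2α₂)·DIC
At pH 7.92: [H⁺]/K1 = 10^-1.94 = 0.011482, K2/[H⁺] = 10^-1.15 = 0.070795
α₁ = 1/(1 + 0.011482 + 0.070795) = 1/1.0823 = 0.9240; α₂ = α₁·K2/[H⁺] = 0.06541
α₁ + 2α₂ = 1.0548
CA = 1.0548 × 2.07 = 2.18 mmol/kg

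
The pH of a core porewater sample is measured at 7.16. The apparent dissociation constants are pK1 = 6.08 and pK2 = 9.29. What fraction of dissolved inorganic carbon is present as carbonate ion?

α₂ = 0.00680

α₂ = 1 / (1 + [H⁺]/K2 + [H⁺]²/(K1K2)) = 1 / (1 + 10^+2.13 + 10^+1.05)
   = 1 / (1 + 134.90 + 11.220) = 1/147.12 = 0.006797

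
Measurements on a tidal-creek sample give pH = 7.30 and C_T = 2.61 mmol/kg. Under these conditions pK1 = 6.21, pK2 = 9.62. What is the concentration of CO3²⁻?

α₂ = 1 / (1 + [H⁺]/K2 + [H⁺]²/(K1K2)) = 1 / (1 + 10^+2.32 + 10^+1.23)
   = 1 / (1 + 208.93 + 16.982) = 1/226.91 = 0.004407
[CO3²⁻] = α₂ × DIC = 0.004407 × 2.61 = 0.0115 mmol/kg = 11.5 μmol/kg

[CO3²⁻] = 11.5 μmol/kg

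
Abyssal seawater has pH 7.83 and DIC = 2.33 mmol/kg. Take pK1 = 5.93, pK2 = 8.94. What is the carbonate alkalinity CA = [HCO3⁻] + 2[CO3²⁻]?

CA = 2.47 mmol/kg

CA = [HCO3⁻] + 2[CO3²⁻] = (α₁ + 2α₂)·DIC
At pH 7.83: [H⁺]/K1 = 10^-1.90 = 0.012589, K2/[H⁺] = 10^-1.11 = 0.077625
α₁ = 1/(1 + 0.012589 + 0.077625) = 1/1.0902 = 0.9173; α₂ = α₁·K2/[H⁺] = 0.07120
α₁ + 2α₂ = 1.0597
CA = 1.0597 × 2.33 = 2.47 mmol/kg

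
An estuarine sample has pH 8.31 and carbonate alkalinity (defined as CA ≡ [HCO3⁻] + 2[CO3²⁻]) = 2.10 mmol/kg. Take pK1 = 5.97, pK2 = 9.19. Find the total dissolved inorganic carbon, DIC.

DIC = 1.89 mmol/kg

CA = [HCO3⁻] + 2[CO3²⁻] = (α₁ + 2α₂)·DIC
At pH 8.31: [H⁺]/K1 = 10^-2.34 = 0.0045709, K2/[H⁺] = 10^-0.88 = 0.13183
α₁ = 1/(1 + 0.0045709 + 0.13183) = 1/1.1364 = 0.8800; α₂ = α₁·K2/[H⁺] = 0.1160
α₁ + 2α₂ = 1.1120
DIC = CA / (α₁ + 2α₂) = 2.10 / 1.1120 = 1.89 mmol/kg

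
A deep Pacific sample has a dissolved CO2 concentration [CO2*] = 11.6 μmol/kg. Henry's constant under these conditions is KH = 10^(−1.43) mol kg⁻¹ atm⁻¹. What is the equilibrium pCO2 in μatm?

pCO2 = 312 μatm

KH = 10^(−1.43) = 3.715×10^-2 mol kg⁻¹ atm⁻¹
pCO2 = [CO2*]/KH = 11.6×10^-6 / 3.715×10^-2 = 3.12×10^-4 atm = 312 μatm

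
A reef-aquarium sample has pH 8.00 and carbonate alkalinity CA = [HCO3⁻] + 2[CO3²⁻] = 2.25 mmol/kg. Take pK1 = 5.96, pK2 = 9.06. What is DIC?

CA = [HCO3⁻] + 2[CO3²⁻] = (α₁ + 2α₂)·DIC
At pH 8.00: [H⁺]/K1 = 10^-2.04 = 0.0091201, K2/[H⁺] = 10^-1.06 = 0.087096
α₁ = 1/(1 + 0.0091201 + 0.087096) = 1/1.0962 = 0.9122; α₂ = α₁·K2/[H⁺] = 0.07945
α₁ + 2α₂ = 1.0711
DIC = CA / (α₁ + 2α₂) = 2.25 / 1.0711 = 2.10 mmol/kg

DIC = 2.10 mmol/kg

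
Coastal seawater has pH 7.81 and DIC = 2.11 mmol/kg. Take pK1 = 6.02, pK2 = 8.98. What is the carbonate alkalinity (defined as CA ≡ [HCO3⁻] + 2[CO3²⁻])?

CA = 2.21 mmol/kg

CA = [HCO3⁻] + 2[CO3²⁻] = (α₁ + 2α₂)·DIC
At pH 7.81: [H⁺]/K1 = 10^-1.79 = 0.016218, K2/[H⁺] = 10^-1.17 = 0.067608
α₁ = 1/(1 + 0.016218 + 0.067608) = 1/1.0838 = 0.9227; α₂ = α₁·K2/[H⁺] = 0.06238
α₁ + 2α₂ = 1.0474
CA = 1.0474 × 2.11 = 2.21 mmol/kg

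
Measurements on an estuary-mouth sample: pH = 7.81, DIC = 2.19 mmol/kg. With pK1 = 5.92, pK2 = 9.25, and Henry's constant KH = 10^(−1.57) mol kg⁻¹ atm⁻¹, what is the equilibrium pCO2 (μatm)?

pCO2 = 999 μatm

α₀ = 1 / (1 + K1/[H⁺] + K1K2/[H⁺]²) = 1 / (1 + 10^+1.89 + 10^+0.45)
   = 1 / (1 + 77.625 + 2.8184) = 1/81.443 = 0.01228
[CO2*] = α₀ × DIC = 0.01228 × 2.19 = 0.02689 mmol/kg
pCO2 = [CO2*]/KH = 2.689×10^-5 / 2.692×10^-2 = 999 μatm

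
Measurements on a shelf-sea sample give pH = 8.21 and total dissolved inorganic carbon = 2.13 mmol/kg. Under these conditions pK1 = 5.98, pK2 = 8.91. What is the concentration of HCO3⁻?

α₁ = 1 / (1 + [H⁺]/K1 + K2/[H⁺]) = 1 / (1 + 10^-2.23 + 10^-0.70)
   = 1 / (1 + 0.0058884 + 0.19953) = 1/1.2054 = 0.8296
[HCO3⁻] = α₁ × DIC = 0.8296 × 2.13 = 1.77 mmol/kg

[HCO3⁻] = 1.77 mmol/kg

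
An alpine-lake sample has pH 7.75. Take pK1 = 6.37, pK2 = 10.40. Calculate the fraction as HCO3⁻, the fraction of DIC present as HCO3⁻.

α₁ = 0.958

α₁ = 1 / (1 + [H⁺]/K1 + K2/[H⁺]) = 1 / (1 + 10^-1.38 + 10^-2.65)
   = 1 / (1 + 0.041687 + 0.0022387) = 1/1.0439 = 0.9579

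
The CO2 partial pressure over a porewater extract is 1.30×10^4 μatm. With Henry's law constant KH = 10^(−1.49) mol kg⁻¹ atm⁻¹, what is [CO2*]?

KH = 10^(−1.49) = 3.236×10^-2 mol kg⁻¹ atm⁻¹
[CO2*] = KH · pCO2 = 3.236×10^-2 × 1.30×10^4×10^-6 atm = 4.21×10^-4 mol/kg

[CO2*] = 421 μmol/kg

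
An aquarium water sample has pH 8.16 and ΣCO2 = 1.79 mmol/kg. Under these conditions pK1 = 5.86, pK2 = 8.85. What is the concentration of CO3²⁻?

α₂ = 1 / (1 + [H⁺]/K2 + [H⁺]²/(K1K2)) = 1 / (1 + 10^+0.69 + 10^-1.61)
   = 1 / (1 + 4.8978 + 0.024547) = 1/5.9223 = 0.1689
[CO3²⁻] = α₂ × DIC = 0.1689 × 1.79 = 0.302 mmol/kg

[CO3²⁻] = 0.302 mmol/kg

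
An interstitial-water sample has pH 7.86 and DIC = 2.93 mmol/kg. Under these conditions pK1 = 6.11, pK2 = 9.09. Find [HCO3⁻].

α₁ = 1 / (1 + [H⁺]/K1 + K2/[H⁺]) = 1 / (1 + 10^-1.75 + 10^-1.23)
   = 1 / (1 + 0.017783 + 0.058884) = 1/1.0767 = 0.9288
[HCO3⁻] = α₁ × DIC = 0.9288 × 2.93 = 2.72 mmol/kg

[HCO3⁻] = 2.72 mmol/kg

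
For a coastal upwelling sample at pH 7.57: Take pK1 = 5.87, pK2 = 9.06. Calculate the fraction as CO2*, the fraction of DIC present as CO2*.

α₀ = 0.0190

α₀ = 1 / (1 + K1/[H⁺] + K1K2/[H⁺]²) = 1 / (1 + 10^+1.70 + 10^+0.21)
   = 1 / (1 + 50.119 + 1.6218) = 1/52.741 = 0.01896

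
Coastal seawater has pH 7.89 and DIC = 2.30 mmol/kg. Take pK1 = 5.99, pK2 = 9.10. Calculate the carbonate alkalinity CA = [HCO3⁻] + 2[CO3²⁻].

CA = 2.41 mmol/kg

CA = [HCO3⁻] + 2[CO3²⁻] = (α₁ + 2α₂)·DIC
At pH 7.89: [H⁺]/K1 = 10^-1.90 = 0.012589, K2/[H⁺] = 10^-1.21 = 0.061660
α₁ = 1/(1 + 0.012589 + 0.061660) = 1/1.0742 = 0.9309; α₂ = α₁·K2/[H⁺] = 0.05740
α₁ + 2α₂ = 1.0457
CA = 1.0457 × 2.30 = 2.41 mmol/kg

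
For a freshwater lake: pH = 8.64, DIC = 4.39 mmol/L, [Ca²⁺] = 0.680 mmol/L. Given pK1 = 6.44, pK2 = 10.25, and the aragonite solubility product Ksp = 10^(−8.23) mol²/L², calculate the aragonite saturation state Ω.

α₂ = 1 / (1 + [H⁺]/K2 + [H⁺]²/(K1K2)) = 1 / (1 + 10^+1.61 + 10^-0.59)
   = 1 / (1 + 40.738 + 0.25704) = 1/41.995 = 0.02381
[CO3²⁻] = α₂ × DIC = 0.02381 × 4.39 = 0.1045 mmol/L
Ksp = 10^(−8.23) = 5.888×10^-9
Ω = [Ca²⁺][CO3²⁻]/Ksp = (0.680×10^-3)(1.045×10^-4) / 5.888×10^-9 = 12.1

Ω = 12.1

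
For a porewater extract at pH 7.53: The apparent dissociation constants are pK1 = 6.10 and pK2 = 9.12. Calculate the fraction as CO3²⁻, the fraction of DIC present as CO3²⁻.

α₂ = 0.0242

α₂ = 1 / (1 + [H⁺]/K2 + [H⁺]²/(K1K2)) = 1 / (1 + 10^+1.59 + 10^+0.16)
   = 1 / (1 + 38.905 + 1.4454) = 1/41.350 = 0.02418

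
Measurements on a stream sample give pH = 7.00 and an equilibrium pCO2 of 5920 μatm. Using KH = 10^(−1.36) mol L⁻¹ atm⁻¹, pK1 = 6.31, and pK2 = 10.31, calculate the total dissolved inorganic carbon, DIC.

[CO2*] = KH · pCO2 = 10^(−1.36) × 5920×10^-6 = 2.584×10^-4 mol/L
α₀ = 1/(1 + K1/[H⁺] + K1K2/[H⁺]²) = 1/(1 + 10^+0.69 + 10^-2.62) = 0.1695
DIC = [CO2*]/α₀ = 2.584×10^-4 / 0.1695 = 1.52 mmol/L

DIC = 1.52 mmol/L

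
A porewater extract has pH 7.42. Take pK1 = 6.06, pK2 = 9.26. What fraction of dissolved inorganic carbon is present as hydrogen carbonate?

α₁ = 0.945

α₁ = 1 / (1 + [H⁺]/K1 + K2/[H⁺]) = 1 / (1 + 10^-1.36 + 10^-1.84)
   = 1 / (1 + 0.043652 + 0.014454) = 1/1.0581 = 0.9451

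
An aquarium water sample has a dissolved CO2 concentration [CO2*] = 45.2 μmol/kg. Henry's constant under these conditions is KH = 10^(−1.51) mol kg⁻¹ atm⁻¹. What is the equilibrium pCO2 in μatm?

KH = 10^(−1.51) = 3.090×10^-2 mol kg⁻¹ atm⁻¹
pCO2 = [CO2*]/KH = 45.2×10^-6 / 3.090×10^-2 = 1.46×10^-3 atm = 1460 μatm

pCO2 = 1460 μatm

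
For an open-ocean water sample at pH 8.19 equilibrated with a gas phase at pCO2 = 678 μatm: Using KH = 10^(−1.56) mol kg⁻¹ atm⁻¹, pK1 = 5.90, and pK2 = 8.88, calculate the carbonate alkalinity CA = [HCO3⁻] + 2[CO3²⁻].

[CO2*] = KH · pCO2 = 10^(−1.56) × 678×10^-6 = 1.867×10^-5 mol/kg
α₀ = 1/(1 + K1/[H⁺] + K1K2/[H⁺]²) = 1/(1 + 10^+2.29 + 10^+1.60) = 0.004241
DIC = [CO2*]/α₀ = 1.867×10^-5 / 0.004241 = 4.403 mmol/kg
CA = (α₁ + 2α₂)·DIC = (0.8269 + 2×0.1688) × 4.403 = 5.13 mmol/kg

CA = 5.13 mmol/kg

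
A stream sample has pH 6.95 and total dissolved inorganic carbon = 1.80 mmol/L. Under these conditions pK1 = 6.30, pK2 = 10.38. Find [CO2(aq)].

α₀ = 1 / (1 + K1/[H⁺] + K1K2/[H⁺]²) = 1 / (1 + 10^+0.65 + 10^-2.78)
   = 1 / (1 + 4.4668 + 0.0016596) = 1/5.4685 = 0.1829
[CO2*] = α₀ × DIC = 0.1829 × 1.80 = 0.329 mmol/L

[CO2*] = 0.329 mmol/L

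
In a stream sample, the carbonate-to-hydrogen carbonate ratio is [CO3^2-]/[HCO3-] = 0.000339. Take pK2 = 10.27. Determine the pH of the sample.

pH = 6.80

From K2 = [H⁺][CO3^2-]/[HCO3-]:  pH = pK2 + log₁₀([CO3^2-]/[HCO3-])
log₁₀(0.000339) = -3.470
pH = 10.27 + (-3.470) = 6.80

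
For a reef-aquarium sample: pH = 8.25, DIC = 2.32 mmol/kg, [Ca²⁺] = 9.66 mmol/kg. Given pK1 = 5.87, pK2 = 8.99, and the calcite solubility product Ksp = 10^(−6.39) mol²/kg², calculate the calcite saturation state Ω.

α₂ = 1 / (1 + [H⁺]/K2 + [H⁺]²/(K1K2)) = 1 / (1 + 10^+0.74 + 10^-1.64)
   = 1 / (1 + 5.4954 + 0.022909) = 1/6.5183 = 0.1534
[CO3²⁻] = α₂ × DIC = 0.1534 × 2.32 = 0.3559 mmol/kg
Ksp = 10^(−6.39) = 4.074×10^-7
Ω = [Ca²⁺][CO3²⁻]/Ksp = (9.66×10^-3)(3.559×10^-4) / 4.074×10^-7 = 8.44

Ω = 8.44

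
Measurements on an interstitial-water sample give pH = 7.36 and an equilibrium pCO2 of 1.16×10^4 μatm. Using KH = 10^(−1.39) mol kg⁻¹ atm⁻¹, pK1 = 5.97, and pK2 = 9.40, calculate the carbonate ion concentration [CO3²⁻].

[CO2*] = KH · pCO2 = 10^(−1.39) × 1.16×10^4×10^-6 = 4.726×10^-4 mol/kg
α₀ = 1/(1 + K1/[H⁺] + K1K2/[H⁺]²) = 1/(1 + 10^+1.39 + 10^-0.65) = 0.03880
DIC = [CO2*]/α₀ = 4.726×10^-4 / 0.03880 = 12.18 mmol/kg
[CO3²⁻] = α₂·DIC; α₂ = 0.008687, so [CO3²⁻] = 0.008687 × 12.18 = 0.106 mmol/kg

[CO3²⁻] = 0.106 mmol/kg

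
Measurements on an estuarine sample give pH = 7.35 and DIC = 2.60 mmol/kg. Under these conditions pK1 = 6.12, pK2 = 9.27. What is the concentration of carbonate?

α₂ = 1 / (1 + [H⁺]/K2 + [H⁺]²/(K1K2)) = 1 / (1 + 10^+1.92 + 10^+0.69)
   = 1 / (1 + 83.176 + 4.8978) = 1/89.074 = 0.01123
[CO3²⁻] = α₂ × DIC = 0.01123 × 2.60 = 0.0292 mmol/kg

[CO3²⁻] = 0.0292 mmol/kg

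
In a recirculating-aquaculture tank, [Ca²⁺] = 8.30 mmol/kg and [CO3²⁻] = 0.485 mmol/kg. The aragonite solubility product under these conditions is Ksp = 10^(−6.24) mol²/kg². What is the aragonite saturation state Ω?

Ω = 7.00

Ksp = 10^(−6.24) = 5.754×10^-7
Ω = [Ca²⁺][CO3²⁻]/Ksp = (8.30×10^-3)(0.485×10^-3) / 5.754×10^-7 = 7.00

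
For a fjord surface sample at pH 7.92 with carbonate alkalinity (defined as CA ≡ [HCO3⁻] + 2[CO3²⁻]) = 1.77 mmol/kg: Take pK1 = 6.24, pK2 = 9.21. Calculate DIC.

DIC = 1.72 mmol/kg

CA = [HCO3⁻] + 2[CO3²⁻] = (α₁ + 2α₂)·DIC
At pH 7.92: [H⁺]/K1 = 10^-1.68 = 0.020893, K2/[H⁺] = 10^-1.29 = 0.051286
α₁ = 1/(1 + 0.020893 + 0.051286) = 1/1.0722 = 0.9327; α₂ = α₁·K2/[H⁺] = 0.04783
α₁ + 2α₂ = 1.0283
DIC = CA / (α₁ + 2α₂) = 1.77 / 1.0283 = 1.72 mmol/kg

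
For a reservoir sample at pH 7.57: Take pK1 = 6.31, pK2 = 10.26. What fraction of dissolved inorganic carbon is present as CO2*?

α₀ = 0.0520

α₀ = 1 / (1 + K1/[H⁺] + K1K2/[H⁺]²) = 1 / (1 + 10^+1.26 + 10^-1.43)
   = 1 / (1 + 18.197 + 0.037154) = 1/19.234 = 0.05199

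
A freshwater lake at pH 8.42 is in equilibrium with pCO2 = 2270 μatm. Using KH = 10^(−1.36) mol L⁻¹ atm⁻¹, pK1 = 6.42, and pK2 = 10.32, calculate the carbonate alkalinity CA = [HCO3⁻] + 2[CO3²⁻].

CA = 10.2 mmol/L

[CO2*] = KH · pCO2 = 10^(−1.36) × 2270×10^-6 = 9.909×10^-5 mol/L
α₀ = 1/(1 + K1/[H⁺] + K1K2/[H⁺]²) = 1/(1 + 10^+2.00 + 10^+0.10) = 0.009779
DIC = [CO2*]/α₀ = 9.909×10^-5 / 0.009779 = 10.13 mmol/L
CA = (α₁ + 2α₂)·DIC = (0.9779 + 2×0.01231) × 10.13 = 10.2 mmol/L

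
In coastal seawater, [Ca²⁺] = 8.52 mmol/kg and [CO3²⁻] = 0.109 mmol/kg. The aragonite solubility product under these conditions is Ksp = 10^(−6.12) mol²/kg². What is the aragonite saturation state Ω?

Ω = 1.22

Ksp = 10^(−6.12) = 7.586×10^-7
Ω = [Ca²⁺][CO3²⁻]/Ksp = (8.52×10^-3)(0.109×10^-3) / 7.586×10^-7 = 1.22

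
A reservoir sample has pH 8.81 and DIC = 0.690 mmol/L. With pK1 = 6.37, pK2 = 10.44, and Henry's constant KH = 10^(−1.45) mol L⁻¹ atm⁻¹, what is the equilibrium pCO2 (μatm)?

α₀ = 1 / (1 + K1/[H⁺] + K1K2/[H⁺]²) = 1 / (1 + 10^+2.44 + 10^+0.81)
   = 1 / (1 + 275.42 + 6.4565) = 1/282.88 = 0.003535
[CO2*] = α₀ × DIC = 0.003535 × 0.690 = 0.002439 mmol/L = 2.439 μmol/L
pCO2 = [CO2*]/KH = 2.439×10^-6 / 3.548×10^-2 = 68.7 μatm

pCO2 = 68.7 μatm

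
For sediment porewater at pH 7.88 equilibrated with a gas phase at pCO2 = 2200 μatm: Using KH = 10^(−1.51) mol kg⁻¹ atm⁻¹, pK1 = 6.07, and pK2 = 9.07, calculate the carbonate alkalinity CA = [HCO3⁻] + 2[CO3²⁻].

CA = 4.96 mmol/kg

[CO2*] = KH · pCO2 = 10^(−1.51) × 2200×10^-6 = 6.799×10^-5 mol/kg
α₀ = 1/(1 + K1/[H⁺] + K1K2/[H⁺]²) = 1/(1 + 10^+1.81 + 10^+0.62) = 0.01434
DIC = [CO2*]/α₀ = 6.799×10^-5 / 0.01434 = 4.741 mmol/kg
CA = (α₁ + 2α₂)·DIC = (0.9259 + 2×0.05978) × 4.741 = 4.96 mmol/kg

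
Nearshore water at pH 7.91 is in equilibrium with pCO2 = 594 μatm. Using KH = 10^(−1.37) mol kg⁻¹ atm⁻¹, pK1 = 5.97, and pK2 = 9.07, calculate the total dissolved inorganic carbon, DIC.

[CO2*] = KH · pCO2 = 10^(−1.37) × 594×10^-6 = 2.534×10^-5 mol/kg
α₀ = 1/(1 + K1/[H⁺] + K1K2/[H⁺]²) = 1/(1 + 10^+1.94 + 10^+0.78) = 0.01062
DIC = [CO2*]/α₀ = 2.534×10^-5 / 0.01062 = 2.38 mmol/kg

DIC = 2.38 mmol/kg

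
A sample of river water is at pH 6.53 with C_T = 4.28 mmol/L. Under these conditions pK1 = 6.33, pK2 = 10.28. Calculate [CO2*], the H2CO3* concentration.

[CO2*] = 1.66 mmol/L

α₀ = 1 / (1 + K1/[H⁺] + K1K2/[H⁺]²) = 1 / (1 + 10^+0.20 + 10^-3.55)
   = 1 / (1 + 1.5849 + 0.00028184) = 1/2.5852 = 0.3868
[CO2*] = α₀ × DIC = 0.3868 × 4.28 = 1.66 mmol/L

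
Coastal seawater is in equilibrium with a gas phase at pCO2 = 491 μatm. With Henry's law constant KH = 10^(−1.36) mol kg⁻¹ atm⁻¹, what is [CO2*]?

KH = 10^(−1.36) = 4.365×10^-2 mol kg⁻¹ atm⁻¹
[CO2*] = KH · pCO2 = 4.365×10^-2 × 491×10^-6 atm = 2.14×10^-5 mol/kg

[CO2*] = 21.4 μmol/kg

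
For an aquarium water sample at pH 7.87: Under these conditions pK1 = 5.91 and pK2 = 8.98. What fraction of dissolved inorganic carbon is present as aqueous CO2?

α₀ = 0.0101

α₀ = 1 / (1 + K1/[H⁺] + K1K2/[H⁺]²) = 1 / (1 + 10^+1.96 + 10^+0.85)
   = 1 / (1 + 91.201 + 7.0795) = 1/99.281 = 0.01007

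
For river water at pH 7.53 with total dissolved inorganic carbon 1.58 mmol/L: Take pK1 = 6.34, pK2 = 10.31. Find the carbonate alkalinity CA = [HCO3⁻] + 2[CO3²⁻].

CA = 1.49 mmol/L

CA = [HCO3⁻] + 2[CO3²⁻] = (α₁ + 2α₂)·DIC
At pH 7.53: [H⁺]/K1 = 10^-1.19 = 0.064565, K2/[H⁺] = 10^-2.78 = 0.0016596
α₁ = 1/(1 + 0.064565 + 0.0016596) = 1/1.0662 = 0.9379; α₂ = α₁·K2/[H⁺] = 0.001557
α₁ + 2α₂ = 0.9410
CA = 0.9410 × 1.58 = 1.49 mmol/L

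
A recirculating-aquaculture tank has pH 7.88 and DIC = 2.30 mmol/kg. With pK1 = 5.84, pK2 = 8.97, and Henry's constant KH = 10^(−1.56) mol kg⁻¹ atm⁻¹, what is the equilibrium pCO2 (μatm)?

pCO2 = 698 μatm

α₀ = 1 / (1 + K1/[H⁺] + K1K2/[H⁺]²) = 1 / (1 + 10^+2.04 + 10^+0.95)
   = 1 / (1 + 109.65 + 8.9125) = 1/119.56 = 0.008364
[CO2*] = α₀ × DIC = 0.008364 × 2.30 = 0.01924 mmol/kg = 19.24 μmol/kg
pCO2 = [CO2*]/KH = 1.924×10^-5 / 2.754×10^-2 = 698 μatm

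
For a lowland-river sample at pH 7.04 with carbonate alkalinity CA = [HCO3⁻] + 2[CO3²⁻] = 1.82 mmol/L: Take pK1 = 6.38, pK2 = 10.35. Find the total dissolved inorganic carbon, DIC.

CA = [HCO3⁻] + 2[CO3²⁻] = (α₁ + 2α₂)·DIC
At pH 7.04: [H⁺]/K1 = 10^-0.66 = 0.21878, K2/[H⁺] = 10^-3.31 = 0.00048978
α₁ = 1/(1 + 0.21878 + 0.00048978) = 1/1.2193 = 0.8202; α₂ = α₁·K2/[H⁺] = 0.0004017
α₁ + 2α₂ = 0.8210
DIC = CA / (α₁ + 2α₂) = 1.82 / 0.8210 = 2.22 mmol/L

DIC = 2.22 mmol/L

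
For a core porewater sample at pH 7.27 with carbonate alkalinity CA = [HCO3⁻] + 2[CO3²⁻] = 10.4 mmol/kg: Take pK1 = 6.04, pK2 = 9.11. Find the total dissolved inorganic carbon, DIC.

DIC = 10.8 mmol/kg

CA = [HCO3⁻] + 2[CO3²⁻] = (α₁ + 2α₂)·DIC
At pH 7.27: [H⁺]/K1 = 10^-1.23 = 0.058884, K2/[H⁺] = 10^-1.84 = 0.014454
α₁ = 1/(1 + 0.058884 + 0.014454) = 1/1.0733 = 0.9317; α₂ = α₁·K2/[H⁺] = 0.01347
α₁ + 2α₂ = 0.9586
DIC = CA / (α₁ + 2α₂) = 10.4 / 0.9586 = 10.8 mmol/kg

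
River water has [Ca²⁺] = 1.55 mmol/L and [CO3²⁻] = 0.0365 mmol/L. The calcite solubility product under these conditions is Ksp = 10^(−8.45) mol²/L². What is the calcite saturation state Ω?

Ksp = 10^(−8.45) = 3.548×10^-9
Ω = [Ca²⁺][CO3²⁻]/Ksp = (1.55×10^-3)(0.0365×10^-3) / 3.548×10^-9 = 15.9

Ω = 15.9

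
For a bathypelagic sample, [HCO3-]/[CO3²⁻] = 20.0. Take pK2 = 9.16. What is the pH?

pH = 7.86

From K2 = [H⁺][CO3²⁻]/[HCO3-]:  pH = pK2 − log₁₀([HCO3-]/[CO3²⁻])
log₁₀(20.0) = +1.301
pH = 9.16 − (+1.301) = 7.86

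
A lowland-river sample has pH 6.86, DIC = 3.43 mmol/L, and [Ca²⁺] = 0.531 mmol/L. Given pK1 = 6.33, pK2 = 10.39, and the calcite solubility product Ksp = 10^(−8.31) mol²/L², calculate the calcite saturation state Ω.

α₂ = 1 / (1 + [H⁺]/K2 + [H⁺]²/(K1K2)) = 1 / (1 + 10^+3.53 + 10^+3.00)
   = 1 / (1 + 3388.4 + 1000.0) = 1/4389.4 = 0.0002278
[CO3²⁻] = α₂ × DIC = 0.0002278 × 3.43 = 0.0007814 mmol/L = 0.7814 μmol/L
Ksp = 10^(−8.31) = 4.898×10^-9
Ω = [Ca²⁺][CO3²⁻]/Ksp = (0.531×10^-3)(7.814×10^-7) / 4.898×10^-9 = 0.0847

Ω = 0.0847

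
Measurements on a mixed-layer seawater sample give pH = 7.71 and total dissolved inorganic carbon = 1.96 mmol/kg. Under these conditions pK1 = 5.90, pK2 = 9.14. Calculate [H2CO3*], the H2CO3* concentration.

[CO2*] = 0.0288 mmol/kg

α₀ = 1 / (1 + K1/[H⁺] + K1K2/[H⁺]²) = 1 / (1 + 10^+1.81 + 10^+0.38)
   = 1 / (1 + 64.565 + 2.3988) = 1/67.964 = 0.01471
[CO2*] = α₀ × DIC = 0.01471 × 1.96 = 0.0288 mmol/kg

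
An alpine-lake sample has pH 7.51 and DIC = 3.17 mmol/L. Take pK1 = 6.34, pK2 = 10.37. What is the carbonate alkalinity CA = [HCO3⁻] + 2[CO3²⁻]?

CA = [HCO3⁻] + 2[CO3²⁻] = (α₁ + 2α₂)·DIC
At pH 7.51: [H⁺]/K1 = 10^-1.17 = 0.067608, K2/[H⁺] = 10^-2.86 = 0.0013804
α₁ = 1/(1 + 0.067608 + 0.0013804) = 1/1.0690 = 0.9355; α₂ = α₁·K2/[H⁺] = 0.001291
α₁ + 2α₂ = 0.9380
CA = 0.9380 × 3.17 = 2.97 mmol/L

CA = 2.97 mmol/L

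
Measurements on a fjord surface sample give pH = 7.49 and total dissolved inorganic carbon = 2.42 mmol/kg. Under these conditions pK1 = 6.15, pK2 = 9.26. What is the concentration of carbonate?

[CO3²⁻] = 0.0387 mmol/kg

α₂ = 1 / (1 + [H⁺]/K2 + [H⁺]²/(K1K2)) = 1 / (1 + 10^+1.77 + 10^+0.43)
   = 1 / (1 + 58.884 + 2.6915) = 1/62.576 = 0.01598
[CO3²⁻] = α₂ × DIC = 0.01598 × 2.42 = 0.0387 mmol/kg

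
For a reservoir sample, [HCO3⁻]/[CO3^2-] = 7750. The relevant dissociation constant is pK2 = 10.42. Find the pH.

pH = 6.53

From K2 = [H⁺][CO3^2-]/[HCO3⁻]:  pH = pK2 − log₁₀([HCO3⁻]/[CO3^2-])
log₁₀(7750) = +3.889
pH = 10.42 − (+3.889) = 6.53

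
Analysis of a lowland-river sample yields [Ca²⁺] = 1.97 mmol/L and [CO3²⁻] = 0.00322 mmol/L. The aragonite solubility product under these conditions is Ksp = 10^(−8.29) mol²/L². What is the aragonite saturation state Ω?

Ksp = 10^(−8.29) = 5.129×10^-9
Ω = [Ca²⁺][CO3²⁻]/Ksp = (1.97×10^-3)(0.00322×10^-3) / 5.129×10^-9 = 1.24

Ω = 1.24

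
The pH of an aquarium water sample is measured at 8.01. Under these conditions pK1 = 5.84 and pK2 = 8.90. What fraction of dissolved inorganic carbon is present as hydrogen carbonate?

α₁ = 1 / (1 + [H⁺]/K1 + K2/[H⁺]) = 1 / (1 + 10^-2.17 + 10^-0.89)
   = 1 / (1 + 0.0067608 + 0.12882) = 1/1.1356 = 0.8806

α₁ = 0.881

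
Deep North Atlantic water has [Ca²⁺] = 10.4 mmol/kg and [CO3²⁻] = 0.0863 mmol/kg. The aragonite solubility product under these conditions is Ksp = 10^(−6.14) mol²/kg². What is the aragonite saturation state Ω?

Ω = 1.24

Ksp = 10^(−6.14) = 7.244×10^-7
Ω = [Ca²⁺][CO3²⁻]/Ksp = (10.4×10^-3)(0.0863×10^-3) / 7.244×10^-7 = 1.24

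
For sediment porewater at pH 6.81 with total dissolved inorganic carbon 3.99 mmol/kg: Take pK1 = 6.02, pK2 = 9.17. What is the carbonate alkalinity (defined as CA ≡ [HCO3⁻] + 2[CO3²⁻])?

CA = [HCO3⁻] + 2[CO3²⁻] = (α₁ + 2α₂)·DIC
At pH 6.81: [H⁺]/K1 = 10^-0.79 = 0.16218, K2/[H⁺] = 10^-2.36 = 0.0043652
α₁ = 1/(1 + 0.16218 + 0.0043652) = 1/1.1665 = 0.8572; α₂ = α₁·K2/[H⁺] = 0.003742
α₁ + 2α₂ = 0.8647
CA = 0.8647 × 3.99 = 3.45 mmol/kg

CA = 3.45 mmol/kg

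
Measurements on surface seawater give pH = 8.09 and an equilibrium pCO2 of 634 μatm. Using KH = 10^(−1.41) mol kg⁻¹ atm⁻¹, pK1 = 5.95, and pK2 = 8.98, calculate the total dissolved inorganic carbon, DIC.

DIC = 3.87 mmol/kg

[CO2*] = KH · pCO2 = 10^(−1.41) × 634×10^-6 = 2.467×10^-5 mol/kg
α₀ = 1/(1 + K1/[H⁺] + K1K2/[H⁺]²) = 1/(1 + 10^+2.14 + 10^+1.25) = 0.006377
DIC = [CO2*]/α₀ = 2.467×10^-5 / 0.006377 = 3.87 mmol/kg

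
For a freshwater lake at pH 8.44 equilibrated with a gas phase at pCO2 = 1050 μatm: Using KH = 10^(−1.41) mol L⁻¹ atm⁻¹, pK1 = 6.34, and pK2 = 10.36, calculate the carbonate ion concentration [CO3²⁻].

[CO2*] = KH · pCO2 = 10^(−1.41) × 1050×10^-6 = 4.085×10^-5 mol/L
α₀ = 1/(1 + K1/[H⁺] + K1K2/[H⁺]²) = 1/(1 + 10^+2.10 + 10^+0.18) = 0.007788
DIC = [CO2*]/α₀ = 4.085×10^-5 / 0.007788 = 5.245 mmol/L
[CO3²⁻] = α₂·DIC; α₂ = 0.01179, so [CO3²⁻] = 0.01179 × 5.245 = 0.0618 mmol/L

[CO3²⁻] = 0.0618 mmol/L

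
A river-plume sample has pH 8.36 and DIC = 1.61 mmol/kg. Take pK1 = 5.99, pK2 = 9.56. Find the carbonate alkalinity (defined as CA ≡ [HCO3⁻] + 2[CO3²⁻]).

CA = [HCO3⁻] + 2[CO3²⁻] = (α₁ + 2α₂)·DIC
At pH 8.36: [H⁺]/K1 = 10^-2.37 = 0.0042658, K2/[H⁺] = 10^-1.20 = 0.063096
α₁ = 1/(1 + 0.0042658 + 0.063096) = 1/1.0674 = 0.9369; α₂ = α₁·K2/[H⁺] = 0.05911
α₁ + 2α₂ = 1.0551
CA = 1.0551 × 1.61 = 1.70 mmol/kg

CA = 1.70 mmol/kg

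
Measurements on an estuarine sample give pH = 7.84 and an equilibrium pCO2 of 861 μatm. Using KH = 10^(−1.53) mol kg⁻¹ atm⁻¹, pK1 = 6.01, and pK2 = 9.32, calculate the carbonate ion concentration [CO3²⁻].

[CO2*] = KH · pCO2 = 10^(−1.53) × 861×10^-6 = 2.541×10^-5 mol/kg
α₀ = 1/(1 + K1/[H⁺] + K1K2/[H⁺]²) = 1/(1 + 10^+1.83 + 10^+0.35) = 0.01411
DIC = [CO2*]/α₀ = 2.541×10^-5 / 0.01411 = 1.800 mmol/kg
[CO3²⁻] = α₂·DIC; α₂ = 0.03160, so [CO3²⁻] = 0.03160 × 1.800 = 0.0569 mmol/kg

[CO3²⁻] = 0.0569 mmol/kg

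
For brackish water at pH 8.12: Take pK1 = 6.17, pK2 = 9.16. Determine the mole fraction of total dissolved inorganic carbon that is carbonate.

α₂ = 1 / (1 + [H⁺]/K2 + [H⁺]²/(K1K2)) = 1 / (1 + 10^+1.04 + 10^-0.91)
   = 1 / (1 + 10.965 + 0.12303) = 1/12.088 = 0.08273

α₂ = 0.0827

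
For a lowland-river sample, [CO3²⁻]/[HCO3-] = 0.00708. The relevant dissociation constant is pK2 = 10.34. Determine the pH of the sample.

pH = 8.19

From K2 = [H⁺][CO3²⁻]/[HCO3-]:  pH = pK2 + log₁₀([CO3²⁻]/[HCO3-])
log₁₀(0.00708) = -2.150
pH = 10.34 + (-2.150) = 8.19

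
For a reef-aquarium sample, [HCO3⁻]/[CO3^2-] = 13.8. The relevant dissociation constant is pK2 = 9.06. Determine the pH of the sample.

From K2 = [H⁺][CO3^2-]/[HCO3⁻]:  pH = pK2 − log₁₀([HCO3⁻]/[CO3^2-])
log₁₀(13.8) = +1.140
pH = 9.06 − (+1.140) = 7.92

pH = 7.92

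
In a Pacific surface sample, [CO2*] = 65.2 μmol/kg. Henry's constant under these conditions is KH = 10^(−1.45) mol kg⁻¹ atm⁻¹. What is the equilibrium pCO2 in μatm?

KH = 10^(−1.45) = 3.548×10^-2 mol kg⁻¹ atm⁻¹
pCO2 = [CO2*]/KH = 65.2×10^-6 / 3.548×10^-2 = 1.84×10^-3 atm = 1840 μatm

pCO2 = 1840 μatm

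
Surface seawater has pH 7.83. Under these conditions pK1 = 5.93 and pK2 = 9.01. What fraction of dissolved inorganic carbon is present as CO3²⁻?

α₂ = 0.0613

α₂ = 1 / (1 + [H⁺]/K2 + [H⁺]²/(K1K2)) = 1 / (1 + 10^+1.18 + 10^-0.72)
   = 1 / (1 + 15.136 + 0.19055) = 1/16.326 = 0.06125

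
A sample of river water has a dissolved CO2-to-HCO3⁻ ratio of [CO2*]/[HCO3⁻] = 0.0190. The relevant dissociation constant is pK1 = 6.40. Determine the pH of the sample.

From K1 = [H⁺][HCO3⁻]/[CO2*]:  pH = pK1 − log₁₀([CO2*]/[HCO3⁻])
log₁₀(0.0190) = -1.721
pH = 6.40 − (-1.721) = 8.12

pH = 8.12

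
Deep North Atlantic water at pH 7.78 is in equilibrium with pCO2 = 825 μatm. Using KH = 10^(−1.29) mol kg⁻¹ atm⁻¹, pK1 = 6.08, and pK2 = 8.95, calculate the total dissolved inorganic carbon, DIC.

DIC = 2.31 mmol/kg

[CO2*] = KH · pCO2 = 10^(−1.29) × 825×10^-6 = 4.231×10^-5 mol/kg
α₀ = 1/(1 + K1/[H⁺] + K1K2/[H⁺]²) = 1/(1 + 10^+1.70 + 10^+0.53) = 0.01835
DIC = [CO2*]/α₀ = 4.231×10^-5 / 0.01835 = 2.31 mmol/kg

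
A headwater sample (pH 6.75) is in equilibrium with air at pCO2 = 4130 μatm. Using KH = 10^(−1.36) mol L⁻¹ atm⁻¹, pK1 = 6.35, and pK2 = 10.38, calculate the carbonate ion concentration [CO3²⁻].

[CO3²⁻] = 0.106 μmol/L

[CO2*] = KH · pCO2 = 10^(−1.36) × 4130×10^-6 = 1.803×10^-4 mol/L
α₀ = 1/(1 + K1/[H⁺] + K1K2/[H⁺]²) = 1/(1 + 10^+0.40 + 10^-3.23) = 0.2847
DIC = [CO2*]/α₀ = 1.803×10^-4 / 0.2847 = 0.6332 mmol/L
[CO3²⁻] = α₂·DIC; α₂ = 0.0001676, so [CO3²⁻] = 0.0001676 × 0.6332 = 0.000106 mmol/L = 0.106 μmol/L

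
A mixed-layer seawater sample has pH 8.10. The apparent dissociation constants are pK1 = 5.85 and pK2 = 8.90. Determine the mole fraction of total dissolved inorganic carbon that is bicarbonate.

α₁ = 0.859

α₁ = 1 / (1 + [H⁺]/K1 + K2/[H⁺]) = 1 / (1 + 10^-2.25 + 10^-0.80)
   = 1 / (1 + 0.0056234 + 0.15849) = 1/1.1641 = 0.8590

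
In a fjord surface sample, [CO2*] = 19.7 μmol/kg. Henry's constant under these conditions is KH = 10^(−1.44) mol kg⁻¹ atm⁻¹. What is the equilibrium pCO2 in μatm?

KH = 10^(−1.44) = 3.631×10^-2 mol kg⁻¹ atm⁻¹
pCO2 = [CO2*]/KH = 19.7×10^-6 / 3.631×10^-2 = 5.43×10^-4 atm = 543 μatm

pCO2 = 543 μatm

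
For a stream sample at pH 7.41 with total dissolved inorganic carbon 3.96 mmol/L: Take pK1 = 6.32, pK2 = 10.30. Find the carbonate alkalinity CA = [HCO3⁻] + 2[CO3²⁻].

CA = [HCO3⁻] + 2[CO3²⁻] = (α₁ + 2α₂)·DIC
At pH 7.41: [H⁺]/K1 = 10^-1.09 = 0.081283, K2/[H⁺] = 10^-2.89 = 0.0012882
α₁ = 1/(1 + 0.081283 + 0.0012882) = 1/1.0826 = 0.9237; α₂ = α₁·K2/[H⁺] = 0.001190
α₁ + 2α₂ = 0.9261
CA = 0.9261 × 3.96 = 3.67 mmol/L

CA = 3.67 mmol/L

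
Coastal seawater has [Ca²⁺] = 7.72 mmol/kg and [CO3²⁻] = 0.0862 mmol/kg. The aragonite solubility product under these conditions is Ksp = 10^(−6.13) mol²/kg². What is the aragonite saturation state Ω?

Ksp = 10^(−6.13) = 7.413×10^-7
Ω = [Ca²⁺][CO3²⁻]/Ksp = (7.72×10^-3)(0.0862×10^-3) / 7.413×10^-7 = 0.898

Ω = 0.898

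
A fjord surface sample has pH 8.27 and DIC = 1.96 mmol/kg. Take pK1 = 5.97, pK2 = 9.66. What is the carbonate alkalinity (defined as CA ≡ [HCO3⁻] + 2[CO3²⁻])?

CA = [HCO3⁻] + 2[CO3²⁻] = (α₁ + 2α₂)·DIC
At pH 8.27: [H⁺]/K1 = 10^-2.30 = 0.0050119, K2/[H⁺] = 10^-1.39 = 0.040738
α₁ = 1/(1 + 0.0050119 + 0.040738) = 1/1.0457 = 0.9563; α₂ = α₁·K2/[H⁺] = 0.03896
α₁ + 2α₂ = 1.0342
CA = 1.0342 × 1.96 = 2.03 mmol/kg

CA = 2.03 mmol/kg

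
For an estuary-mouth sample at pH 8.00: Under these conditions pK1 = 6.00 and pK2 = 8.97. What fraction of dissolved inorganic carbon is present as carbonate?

α₂ = 1 / (1 + [H⁺]/K2 + [H⁺]²/(K1K2)) = 1 / (1 + 10^+0.97 + 10^-1.03)
   = 1 / (1 + 9.3325 + 0.093325) = 1/10.426 = 0.09592

α₂ = 0.0959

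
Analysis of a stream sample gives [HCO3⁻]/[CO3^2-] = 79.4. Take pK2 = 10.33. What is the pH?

From K2 = [H⁺][CO3^2-]/[HCO3⁻]:  pH = pK2 − log₁₀([HCO3⁻]/[CO3^2-])
log₁₀(79.4) = +1.900
pH = 10.33 − (+1.900) = 8.43

pH = 8.43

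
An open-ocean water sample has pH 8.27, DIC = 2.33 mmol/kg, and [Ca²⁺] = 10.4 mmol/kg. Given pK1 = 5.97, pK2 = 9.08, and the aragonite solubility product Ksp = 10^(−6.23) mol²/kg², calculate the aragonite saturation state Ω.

α₂ = 1 / (1 + [H⁺]/K2 + [H⁺]²/(K1K2)) = 1 / (1 + 10^+0.81 + 10^-1.49)
   = 1 / (1 + 6.4565 + 0.032359) = 1/7.4889 = 0.1335
[CO3²⁻] = α₂ × DIC = 0.1335 × 2.33 = 0.3111 mmol/kg
Ksp = 10^(−6.23) = 5.888×10^-7
Ω = [Ca²⁺][CO3²⁻]/Ksp = (10.4×10^-3)(3.111×10^-4) / 5.888×10^-7 = 5.50

Ω = 5.50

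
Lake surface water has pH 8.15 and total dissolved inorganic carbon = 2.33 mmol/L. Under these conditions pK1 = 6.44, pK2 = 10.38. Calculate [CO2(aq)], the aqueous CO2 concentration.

α₀ = 1 / (1 + K1/[H⁺] + K1K2/[H⁺]²) = 1 / (1 + 10^+1.71 + 10^-0.52)
   = 1 / (1 + 51.286 + 0.30200) = 1/52.588 = 0.01902
[CO2*] = α₀ × DIC = 0.01902 × 2.33 = 0.0443 mmol/L

[CO2*] = 0.0443 mmol/L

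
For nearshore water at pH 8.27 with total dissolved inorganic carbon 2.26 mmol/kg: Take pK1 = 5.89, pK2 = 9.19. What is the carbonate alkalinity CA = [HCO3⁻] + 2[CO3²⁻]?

CA = 2.49 mmol/kg

CA = [HCO3⁻] + 2[CO3²⁻] = (α₁ + 2α₂)·DIC
At pH 8.27: [H⁺]/K1 = 10^-2.38 = 0.0041687, K2/[H⁺] = 10^-0.92 = 0.12023
α₁ = 1/(1 + 0.0041687 + 0.12023) = 1/1.1244 = 0.8894; α₂ = α₁·K2/[H⁺] = 0.1069
α₁ + 2α₂ = 1.1032
CA = 1.1032 × 2.26 = 2.49 mmol/kg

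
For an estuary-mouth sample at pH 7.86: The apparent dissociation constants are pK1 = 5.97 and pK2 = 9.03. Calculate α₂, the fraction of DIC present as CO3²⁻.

α₂ = 0.0626

α₂ = 1 / (1 + [H⁺]/K2 + [H⁺]²/(K1K2)) = 1 / (1 + 10^+1.17 + 10^-0.72)
   = 1 / (1 + 14.791 + 0.19055) = 1/15.982 = 0.06257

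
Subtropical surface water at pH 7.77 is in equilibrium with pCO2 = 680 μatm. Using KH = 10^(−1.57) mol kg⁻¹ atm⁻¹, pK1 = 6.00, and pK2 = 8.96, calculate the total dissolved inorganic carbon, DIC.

DIC = 1.17 mmol/kg

[CO2*] = KH · pCO2 = 10^(−1.57) × 680×10^-6 = 1.830×10^-5 mol/kg
α₀ = 1/(1 + K1/[H⁺] + K1K2/[H⁺]²) = 1/(1 + 10^+1.77 + 10^+0.58) = 0.01570
DIC = [CO2*]/α₀ = 1.830×10^-5 / 0.01570 = 1.17 mmol/kg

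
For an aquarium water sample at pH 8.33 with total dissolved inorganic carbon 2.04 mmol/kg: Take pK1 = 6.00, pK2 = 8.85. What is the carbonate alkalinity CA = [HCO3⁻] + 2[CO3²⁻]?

CA = 2.50 mmol/kg

CA = [HCO3⁻] + 2[CO3²⁻] = (α₁ + 2α₂)·DIC
At pH 8.33: [H⁺]/K1 = 10^-2.33 = 0.0046774, K2/[H⁺] = 10^-0.52 = 0.30200
α₁ = 1/(1 + 0.0046774 + 0.30200) = 1/1.3067 = 0.7653; α₂ = α₁·K2/[H⁺] = 0.2311
α₁ + 2α₂ = 1.2275
CA = 1.2275 × 2.04 = 2.50 mmol/kg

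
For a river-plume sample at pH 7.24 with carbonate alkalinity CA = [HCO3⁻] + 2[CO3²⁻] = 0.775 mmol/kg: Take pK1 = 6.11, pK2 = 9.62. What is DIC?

DIC = 0.829 mmol/kg

CA = [HCO3⁻] + 2[CO3²⁻] = (α₁ + 2α₂)·DIC
At pH 7.24: [H⁺]/K1 = 10^-1.13 = 0.074131, K2/[H⁺] = 10^-2.38 = 0.0041687
α₁ = 1/(1 + 0.074131 + 0.0041687) = 1/1.0783 = 0.9274; α₂ = α₁·K2/[H⁺] = 0.003866
α₁ + 2α₂ = 0.9351
DIC = CA / (α₁ + 2α₂) = 0.775 / 0.9351 = 0.829 mmol/kg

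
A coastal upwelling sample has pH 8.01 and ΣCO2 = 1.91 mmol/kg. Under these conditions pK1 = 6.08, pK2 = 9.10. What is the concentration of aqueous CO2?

α₀ = 1 / (1 + K1/[H⁺] + K1K2/[H⁺]²) = 1 / (1 + 10^+1.93 + 10^+0.84)
   = 1 / (1 + 85.114 + 6.9183) = 1/93.032 = 0.01075
[CO2*] = α₀ × DIC = 0.01075 × 1.91 = 0.0205 mmol/kg

[CO2*] = 0.0205 mmol/kg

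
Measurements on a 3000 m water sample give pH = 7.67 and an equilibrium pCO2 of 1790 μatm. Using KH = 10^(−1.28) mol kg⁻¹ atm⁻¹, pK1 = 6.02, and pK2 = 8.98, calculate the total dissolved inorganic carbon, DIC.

DIC = 4.50 mmol/kg

[CO2*] = KH · pCO2 = 10^(−1.28) × 1790×10^-6 = 9.394×10^-5 mol/kg
α₀ = 1/(1 + K1/[H⁺] + K1K2/[H⁺]²) = 1/(1 + 10^+1.65 + 10^+0.34) = 0.02090
DIC = [CO2*]/α₀ = 9.394×10^-5 / 0.02090 = 4.50 mmol/kg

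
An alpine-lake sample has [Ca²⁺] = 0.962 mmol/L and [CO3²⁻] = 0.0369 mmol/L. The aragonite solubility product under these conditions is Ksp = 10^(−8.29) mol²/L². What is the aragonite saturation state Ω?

Ksp = 10^(−8.29) = 5.129×10^-9
Ω = [Ca²⁺][CO3²⁻]/Ksp = (0.962×10^-3)(0.0369×10^-3) / 5.129×10^-9 = 6.92

Ω = 6.92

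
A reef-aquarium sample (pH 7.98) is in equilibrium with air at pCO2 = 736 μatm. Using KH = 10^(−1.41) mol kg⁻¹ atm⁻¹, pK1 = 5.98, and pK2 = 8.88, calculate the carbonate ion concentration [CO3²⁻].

[CO2*] = KH · pCO2 = 10^(−1.41) × 736×10^-6 = 2.863×10^-5 mol/kg
α₀ = 1/(1 + K1/[H⁺] + K1K2/[H⁺]²) = 1/(1 + 10^+2.00 + 10^+1.10) = 0.008804
DIC = [CO2*]/α₀ = 2.863×10^-5 / 0.008804 = 3.252 mmol/kg
[CO3²⁻] = α₂·DIC; α₂ = 0.1108, so [CO3²⁻] = 0.1108 × 3.252 = 0.360 mmol/kg

[CO3²⁻] = 0.360 mmol/kg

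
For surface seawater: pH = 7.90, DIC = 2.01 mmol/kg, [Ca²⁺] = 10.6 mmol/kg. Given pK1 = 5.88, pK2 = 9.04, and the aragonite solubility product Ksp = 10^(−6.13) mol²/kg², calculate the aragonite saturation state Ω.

α₂ = 1 / (1 + [H⁺]/K2 + [H⁺]²/(K1K2)) = 1 / (1 + 10^+1.14 + 10^-0.88)
   = 1 / (1 + 13.804 + 0.13183) = 1/14.936 = 0.06695
[CO3²⁻] = α₂ × DIC = 0.06695 × 2.01 = 0.1346 mmol/kg
Ksp = 10^(−6.13) = 7.413×10^-7
Ω = [Ca²⁺][CO3²⁻]/Ksp = (10.6×10^-3)(1.346×10^-4) / 7.413×10^-7 = 1.92

Ω = 1.92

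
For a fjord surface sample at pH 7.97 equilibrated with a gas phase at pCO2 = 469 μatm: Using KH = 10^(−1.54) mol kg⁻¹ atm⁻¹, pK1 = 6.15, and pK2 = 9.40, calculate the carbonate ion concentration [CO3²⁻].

[CO3²⁻] = 0.0332 mmol/kg

[CO2*] = KH · pCO2 = 10^(−1.54) × 469×10^-6 = 1.353×10^-5 mol/kg
α₀ = 1/(1 + K1/[H⁺] + K1K2/[H⁺]²) = 1/(1 + 10^+1.82 + 10^+0.39) = 0.01438
DIC = [CO2*]/α₀ = 1.353×10^-5 / 0.01438 = 0.9404 mmol/kg
[CO3²⁻] = α₂·DIC; α₂ = 0.03531, so [CO3²⁻] = 0.03531 × 0.9404 = 0.0332 mmol/kg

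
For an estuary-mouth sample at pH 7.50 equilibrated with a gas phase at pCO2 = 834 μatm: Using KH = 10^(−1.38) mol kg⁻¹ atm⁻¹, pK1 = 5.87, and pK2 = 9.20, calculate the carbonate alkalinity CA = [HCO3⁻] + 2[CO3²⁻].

CA = 1.54 mmol/kg

[CO2*] = KH · pCO2 = 10^(−1.38) × 834×10^-6 = 3.477×10^-5 mol/kg
α₀ = 1/(1 + K1/[H⁺] + K1K2/[H⁺]²) = 1/(1 + 10^+1.63 + 10^-0.07) = 0.02247
DIC = [CO2*]/α₀ = 3.477×10^-5 / 0.02247 = 1.547 mmol/kg
CA = (α₁ + 2α₂)·DIC = (0.9584 + 2×0.01912) × 1.547 = 1.54 mmol/kg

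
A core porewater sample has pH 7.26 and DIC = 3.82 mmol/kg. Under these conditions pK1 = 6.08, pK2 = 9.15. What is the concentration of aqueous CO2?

α₀ = 1 / (1 + K1/[H⁺] + K1K2/[H⁺]²) = 1 / (1 + 10^+1.18 + 10^-0.71)
   = 1 / (1 + 15.136 + 0.19498) = 1/16.331 = 0.06123
[CO2*] = α₀ × DIC = 0.06123 × 3.82 = 0.234 mmol/kg

[CO2*] = 0.234 mmol/kg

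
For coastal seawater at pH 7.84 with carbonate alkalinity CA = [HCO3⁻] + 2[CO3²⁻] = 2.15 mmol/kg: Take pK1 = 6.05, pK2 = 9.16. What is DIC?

DIC = 2.09 mmol/kg

CA = [HCO3⁻] + 2[CO3²⁻] = (α₁ + 2α₂)·DIC
At pH 7.84: [H⁺]/K1 = 10^-1.79 = 0.016218, K2/[H⁺] = 10^-1.32 = 0.047863
α₁ = 1/(1 + 0.016218 + 0.047863) = 1/1.0641 = 0.9398; α₂ = α₁·K2/[H⁺] = 0.04498
α₁ + 2α₂ = 1.0297
DIC = CA / (α₁ + 2α₂) = 2.15 / 1.0297 = 2.09 mmol/kg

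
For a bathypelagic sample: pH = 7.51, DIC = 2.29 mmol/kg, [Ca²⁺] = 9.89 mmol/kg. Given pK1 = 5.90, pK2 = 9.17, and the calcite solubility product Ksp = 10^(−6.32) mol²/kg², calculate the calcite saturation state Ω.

Ω = 0.989

α₂ = 1 / (1 + [H⁺]/K2 + [H⁺]²/(K1K2)) = 1 / (1 + 10^+1.66 + 10^+0.05)
   = 1 / (1 + 45.709 + 1.1220) = 1/47.831 = 0.02091
[CO3²⁻] = α₂ × DIC = 0.02091 × 2.29 = 0.04788 mmol/kg
Ksp = 10^(−6.32) = 4.786×10^-7
Ω = [Ca²⁺][CO3²⁻]/Ksp = (9.89×10^-3)(4.788×10^-5) / 4.786×10^-7 = 0.989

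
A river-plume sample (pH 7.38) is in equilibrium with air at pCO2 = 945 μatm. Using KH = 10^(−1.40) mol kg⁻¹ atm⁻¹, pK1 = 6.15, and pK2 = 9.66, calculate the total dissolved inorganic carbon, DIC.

DIC = 0.680 mmol/kg

[CO2*] = KH · pCO2 = 10^(−1.40) × 945×10^-6 = 3.762×10^-5 mol/kg
α₀ = 1/(1 + K1/[H⁺] + K1K2/[H⁺]²) = 1/(1 + 10^+1.23 + 10^-1.05) = 0.05534
DIC = [CO2*]/α₀ = 3.762×10^-5 / 0.05534 = 0.680 mmol/kg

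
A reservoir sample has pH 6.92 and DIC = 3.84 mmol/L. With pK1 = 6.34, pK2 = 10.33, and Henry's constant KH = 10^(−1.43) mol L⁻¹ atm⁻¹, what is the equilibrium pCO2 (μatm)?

α₀ = 1 / (1 + K1/[H⁺] + K1K2/[H⁺]²) = 1 / (1 + 10^+0.58 + 10^-2.83)
   = 1 / (1 + 3.8019 + 0.0014791) = 1/4.8034 = 0.2082
[CO2*] = α₀ × DIC = 0.2082 × 3.84 = 0.7994 mmol/L
pCO2 = [CO2*]/KH = 7.994×10^-4 / 3.715×10^-2 = 2.15×10^4 μatm

pCO2 = 2.15×10^4 μatm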